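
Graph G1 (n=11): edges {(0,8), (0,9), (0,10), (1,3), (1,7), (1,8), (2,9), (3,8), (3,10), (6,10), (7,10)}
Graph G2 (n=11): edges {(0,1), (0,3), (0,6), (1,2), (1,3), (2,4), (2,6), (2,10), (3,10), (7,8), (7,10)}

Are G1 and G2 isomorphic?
Yes, isomorphic

The graphs are isomorphic.
One valid mapping φ: V(G1) → V(G2): 0→10, 1→0, 2→8, 3→1, 4→9, 5→5, 6→4, 7→6, 8→3, 9→7, 10→2

Verify φ preserves adjacency — for each edge of G1, its image is an edge of G2:
  (0,8) → (φ(0),φ(8)) = (3,10) ∈ E(G2) ✓
  (0,9) → (φ(0),φ(9)) = (7,10) ∈ E(G2) ✓
  (0,10) → (φ(0),φ(10)) = (2,10) ∈ E(G2) ✓
  (1,3) → (φ(1),φ(3)) = (0,1) ∈ E(G2) ✓
  (1,7) → (φ(1),φ(7)) = (0,6) ∈ E(G2) ✓
  (1,8) → (φ(1),φ(8)) = (0,3) ∈ E(G2) ✓
  (2,9) → (φ(2),φ(9)) = (7,8) ∈ E(G2) ✓
  (3,8) → (φ(3),φ(8)) = (1,3) ∈ E(G2) ✓
  (3,10) → (φ(3),φ(10)) = (1,2) ∈ E(G2) ✓
  (6,10) → (φ(6),φ(10)) = (2,4) ∈ E(G2) ✓
  (7,10) → (φ(7),φ(10)) = (2,6) ∈ E(G2) ✓
All 11 edges of G1 map to edges of G2, and |E(G1)| = |E(G2)| = 11, so φ is a bijection on edges as well as vertices. Hence G1 ≅ G2.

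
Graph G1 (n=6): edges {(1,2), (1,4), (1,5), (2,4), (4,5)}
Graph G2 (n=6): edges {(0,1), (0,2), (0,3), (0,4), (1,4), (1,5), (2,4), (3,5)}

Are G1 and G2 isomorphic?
No, not isomorphic

The graphs are NOT isomorphic.

Degrees in G1: deg(0)=0, deg(1)=3, deg(2)=2, deg(3)=0, deg(4)=3, deg(5)=2.
Sorted degree sequence of G1: [3, 3, 2, 2, 0, 0].
Degrees in G2: deg(0)=4, deg(1)=3, deg(2)=2, deg(3)=2, deg(4)=3, deg(5)=2.
Sorted degree sequence of G2: [4, 3, 3, 2, 2, 2].
The (sorted) degree sequence is an isomorphism invariant, so since G1 and G2 have different degree sequences they cannot be isomorphic.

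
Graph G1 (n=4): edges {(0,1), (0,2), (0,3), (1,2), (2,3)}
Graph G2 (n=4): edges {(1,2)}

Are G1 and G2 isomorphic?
No, not isomorphic

The graphs are NOT isomorphic.

Degrees in G1: deg(0)=3, deg(1)=2, deg(2)=3, deg(3)=2.
Sorted degree sequence of G1: [3, 3, 2, 2].
Degrees in G2: deg(0)=0, deg(1)=1, deg(2)=1, deg(3)=0.
Sorted degree sequence of G2: [1, 1, 0, 0].
The (sorted) degree sequence is an isomorphism invariant, so since G1 and G2 have different degree sequences they cannot be isomorphic.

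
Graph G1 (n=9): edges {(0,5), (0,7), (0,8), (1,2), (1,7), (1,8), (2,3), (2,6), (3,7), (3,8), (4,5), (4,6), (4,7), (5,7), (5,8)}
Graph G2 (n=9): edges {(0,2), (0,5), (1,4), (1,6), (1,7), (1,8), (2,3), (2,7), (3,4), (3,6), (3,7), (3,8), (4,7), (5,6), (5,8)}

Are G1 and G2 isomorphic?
Yes, isomorphic

The graphs are isomorphic.
One valid mapping φ: V(G1) → V(G2): 0→4, 1→6, 2→5, 3→8, 4→2, 5→7, 6→0, 7→3, 8→1

Verify φ preserves adjacency — for each edge of G1, its image is an edge of G2:
  (0,5) → (φ(0),φ(5)) = (4,7) ∈ E(G2) ✓
  (0,7) → (φ(0),φ(7)) = (3,4) ∈ E(G2) ✓
  (0,8) → (φ(0),φ(8)) = (1,4) ∈ E(G2) ✓
  (1,2) → (φ(1),φ(2)) = (5,6) ∈ E(G2) ✓
  (1,7) → (φ(1),φ(7)) = (3,6) ∈ E(G2) ✓
  (1,8) → (φ(1),φ(8)) = (1,6) ∈ E(G2) ✓
  (2,3) → (φ(2),φ(3)) = (5,8) ∈ E(G2) ✓
  (2,6) → (φ(2),φ(6)) = (0,5) ∈ E(G2) ✓
  (3,7) → (φ(3),φ(7)) = (3,8) ∈ E(G2) ✓
  (3,8) → (φ(3),φ(8)) = (1,8) ∈ E(G2) ✓
  (4,5) → (φ(4),φ(5)) = (2,7) ∈ E(G2) ✓
  (4,6) → (φ(4),φ(6)) = (0,2) ∈ E(G2) ✓
  (4,7) → (φ(4),φ(7)) = (2,3) ∈ E(G2) ✓
  (5,7) → (φ(5),φ(7)) = (3,7) ∈ E(G2) ✓
  (5,8) → (φ(5),φ(8)) = (1,7) ∈ E(G2) ✓
All 15 edges of G1 map to edges of G2, and |E(G1)| = |E(G2)| = 15, so φ is a bijection on edges as well as vertices. Hence G1 ≅ G2.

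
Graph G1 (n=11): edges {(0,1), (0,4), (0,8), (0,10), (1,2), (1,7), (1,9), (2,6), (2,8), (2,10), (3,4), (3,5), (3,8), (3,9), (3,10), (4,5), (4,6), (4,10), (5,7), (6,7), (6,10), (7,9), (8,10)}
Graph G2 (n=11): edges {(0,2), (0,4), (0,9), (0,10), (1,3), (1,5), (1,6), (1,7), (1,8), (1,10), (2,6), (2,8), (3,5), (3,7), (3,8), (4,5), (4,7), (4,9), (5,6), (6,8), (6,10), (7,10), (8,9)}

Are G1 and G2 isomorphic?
Yes, isomorphic

The graphs are isomorphic.
One valid mapping φ: V(G1) → V(G2): 0→5, 1→4, 2→7, 3→8, 4→6, 5→2, 6→10, 7→0, 8→3, 9→9, 10→1

Verify φ preserves adjacency — for each edge of G1, its image is an edge of G2:
  (0,1) → (φ(0),φ(1)) = (4,5) ∈ E(G2) ✓
  (0,4) → (φ(0),φ(4)) = (5,6) ∈ E(G2) ✓
  (0,8) → (φ(0),φ(8)) = (3,5) ∈ E(G2) ✓
  (0,10) → (φ(0),φ(10)) = (1,5) ∈ E(G2) ✓
  (1,2) → (φ(1),φ(2)) = (4,7) ∈ E(G2) ✓
  (1,7) → (φ(1),φ(7)) = (0,4) ∈ E(G2) ✓
  (1,9) → (φ(1),φ(9)) = (4,9) ∈ E(G2) ✓
  (2,6) → (φ(2),φ(6)) = (7,10) ∈ E(G2) ✓
  (2,8) → (φ(2),φ(8)) = (3,7) ∈ E(G2) ✓
  (2,10) → (φ(2),φ(10)) = (1,7) ∈ E(G2) ✓
  (3,4) → (φ(3),φ(4)) = (6,8) ∈ E(G2) ✓
  (3,5) → (φ(3),φ(5)) = (2,8) ∈ E(G2) ✓
  (3,8) → (φ(3),φ(8)) = (3,8) ∈ E(G2) ✓
  (3,9) → (φ(3),φ(9)) = (8,9) ∈ E(G2) ✓
  (3,10) → (φ(3),φ(10)) = (1,8) ∈ E(G2) ✓
  (4,5) → (φ(4),φ(5)) = (2,6) ∈ E(G2) ✓
  (4,6) → (φ(4),φ(6)) = (6,10) ∈ E(G2) ✓
  (4,10) → (φ(4),φ(10)) = (1,6) ∈ E(G2) ✓
  (5,7) → (φ(5),φ(7)) = (0,2) ∈ E(G2) ✓
  (6,7) → (φ(6),φ(7)) = (0,10) ∈ E(G2) ✓
  (6,10) → (φ(6),φ(10)) = (1,10) ∈ E(G2) ✓
  (7,9) → (φ(7),φ(9)) = (0,9) ∈ E(G2) ✓
  (8,10) → (φ(8),φ(10)) = (1,3) ∈ E(G2) ✓
All 23 edges of G1 map to edges of G2, and |E(G1)| = |E(G2)| = 23, so φ is a bijection on edges as well as vertices. Hence G1 ≅ G2.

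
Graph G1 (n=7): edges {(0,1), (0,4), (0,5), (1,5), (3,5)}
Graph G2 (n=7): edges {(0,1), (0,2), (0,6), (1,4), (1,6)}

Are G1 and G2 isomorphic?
Yes, isomorphic

The graphs are isomorphic.
One valid mapping φ: V(G1) → V(G2): 0→0, 1→6, 2→5, 3→4, 4→2, 5→1, 6→3

Verify φ preserves adjacency — for each edge of G1, its image is an edge of G2:
  (0,1) → (φ(0),φ(1)) = (0,6) ∈ E(G2) ✓
  (0,4) → (φ(0),φ(4)) = (0,2) ∈ E(G2) ✓
  (0,5) → (φ(0),φ(5)) = (0,1) ∈ E(G2) ✓
  (1,5) → (φ(1),φ(5)) = (1,6) ∈ E(G2) ✓
  (3,5) → (φ(3),φ(5)) = (1,4) ∈ E(G2) ✓
All 5 edges of G1 map to edges of G2, and |E(G1)| = |E(G2)| = 5, so φ is a bijection on edges as well as vertices. Hence G1 ≅ G2.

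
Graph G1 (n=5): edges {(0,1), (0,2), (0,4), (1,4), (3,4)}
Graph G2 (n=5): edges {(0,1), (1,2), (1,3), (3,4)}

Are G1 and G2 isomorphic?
No, not isomorphic

The graphs are NOT isomorphic.

Counting triangles (3-cliques): G1 has 1, G2 has 0.
Triangle count is an isomorphism invariant, so differing triangle counts rule out isomorphism.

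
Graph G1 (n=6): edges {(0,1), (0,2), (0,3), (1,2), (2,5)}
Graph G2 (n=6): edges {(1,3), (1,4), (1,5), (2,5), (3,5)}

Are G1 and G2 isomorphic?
Yes, isomorphic

The graphs are isomorphic.
One valid mapping φ: V(G1) → V(G2): 0→5, 1→3, 2→1, 3→2, 4→0, 5→4

Verify φ preserves adjacency — for each edge of G1, its image is an edge of G2:
  (0,1) → (φ(0),φ(1)) = (3,5) ∈ E(G2) ✓
  (0,2) → (φ(0),φ(2)) = (1,5) ∈ E(G2) ✓
  (0,3) → (φ(0),φ(3)) = (2,5) ∈ E(G2) ✓
  (1,2) → (φ(1),φ(2)) = (1,3) ∈ E(G2) ✓
  (2,5) → (φ(2),φ(5)) = (1,4) ∈ E(G2) ✓
All 5 edges of G1 map to edges of G2, and |E(G1)| = |E(G2)| = 5, so φ is a bijection on edges as well as vertices. Hence G1 ≅ G2.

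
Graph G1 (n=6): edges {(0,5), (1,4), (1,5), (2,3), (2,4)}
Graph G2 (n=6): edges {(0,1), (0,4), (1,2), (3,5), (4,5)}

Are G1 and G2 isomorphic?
Yes, isomorphic

The graphs are isomorphic.
One valid mapping φ: V(G1) → V(G2): 0→2, 1→0, 2→5, 3→3, 4→4, 5→1

Verify φ preserves adjacency — for each edge of G1, its image is an edge of G2:
  (0,5) → (φ(0),φ(5)) = (1,2) ∈ E(G2) ✓
  (1,4) → (φ(1),φ(4)) = (0,4) ∈ E(G2) ✓
  (1,5) → (φ(1),φ(5)) = (0,1) ∈ E(G2) ✓
  (2,3) → (φ(2),φ(3)) = (3,5) ∈ E(G2) ✓
  (2,4) → (φ(2),φ(4)) = (4,5) ∈ E(G2) ✓
All 5 edges of G1 map to edges of G2, and |E(G1)| = |E(G2)| = 5, so φ is a bijection on edges as well as vertices. Hence G1 ≅ G2.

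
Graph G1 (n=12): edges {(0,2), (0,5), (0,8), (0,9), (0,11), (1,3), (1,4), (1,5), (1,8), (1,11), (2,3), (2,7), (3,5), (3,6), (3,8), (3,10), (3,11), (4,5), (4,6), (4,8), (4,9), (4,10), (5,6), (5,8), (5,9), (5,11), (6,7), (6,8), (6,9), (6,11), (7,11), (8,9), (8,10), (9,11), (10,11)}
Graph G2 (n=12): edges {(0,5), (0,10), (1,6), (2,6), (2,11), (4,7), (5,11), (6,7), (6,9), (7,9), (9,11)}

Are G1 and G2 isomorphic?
No, not isomorphic

The graphs are NOT isomorphic.

Connected components of G1: 1 component(s) with vertex sets [[0, 1, 2, 3, 4, 5, 6, 7, 8, 9, 10, 11]], sizes [12].
Connected components of G2: 3 component(s) with vertex sets [[3], [8], [0, 1, 2, 4, 5, 6, 7, 9, 10, 11]], sizes [1, 1, 10].
The number of connected components (and the multiset of component sizes) is an isomorphism invariant — an isomorphism maps each component of G1 bijectively onto a component of G2. Since G1 has 1 component(s) and G2 has 3, they cannot be isomorphic.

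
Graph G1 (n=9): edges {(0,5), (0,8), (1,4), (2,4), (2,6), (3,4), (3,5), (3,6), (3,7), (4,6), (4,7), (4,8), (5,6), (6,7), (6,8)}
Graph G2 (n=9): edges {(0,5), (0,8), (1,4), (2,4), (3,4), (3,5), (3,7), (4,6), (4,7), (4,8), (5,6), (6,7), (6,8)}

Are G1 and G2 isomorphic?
No, not isomorphic

The graphs are NOT isomorphic.

Counting edges: G1 has 15 edge(s); G2 has 13 edge(s).
Edge count is an isomorphism invariant (a bijection on vertices induces a bijection on edges), so differing edge counts rule out isomorphism.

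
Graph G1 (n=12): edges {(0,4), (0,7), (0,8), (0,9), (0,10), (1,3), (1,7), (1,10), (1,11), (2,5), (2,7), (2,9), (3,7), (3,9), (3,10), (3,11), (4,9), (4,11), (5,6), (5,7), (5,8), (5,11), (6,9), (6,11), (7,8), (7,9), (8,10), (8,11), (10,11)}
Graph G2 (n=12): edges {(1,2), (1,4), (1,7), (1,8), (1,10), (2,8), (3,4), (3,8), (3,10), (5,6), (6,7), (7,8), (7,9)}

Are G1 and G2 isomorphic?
No, not isomorphic

The graphs are NOT isomorphic.

Connected components of G1: 1 component(s) with vertex sets [[0, 1, 2, 3, 4, 5, 6, 7, 8, 9, 10, 11]], sizes [12].
Connected components of G2: 3 component(s) with vertex sets [[0], [11], [1, 2, 3, 4, 5, 6, 7, 8, 9, 10]], sizes [1, 1, 10].
The number of connected components (and the multiset of component sizes) is an isomorphism invariant — an isomorphism maps each component of G1 bijectively onto a component of G2. Since G1 has 1 component(s) and G2 has 3, they cannot be isomorphic.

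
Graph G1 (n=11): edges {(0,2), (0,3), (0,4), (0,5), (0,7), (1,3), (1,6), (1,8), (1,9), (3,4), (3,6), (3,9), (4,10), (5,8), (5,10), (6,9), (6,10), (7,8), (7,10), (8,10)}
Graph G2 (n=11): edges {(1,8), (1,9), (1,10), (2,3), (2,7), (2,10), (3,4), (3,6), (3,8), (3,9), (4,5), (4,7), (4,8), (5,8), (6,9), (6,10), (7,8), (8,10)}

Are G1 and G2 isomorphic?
No, not isomorphic

The graphs are NOT isomorphic.

Connected components of G1: 1 component(s) with vertex sets [[0, 1, 2, 3, 4, 5, 6, 7, 8, 9, 10]], sizes [11].
Connected components of G2: 2 component(s) with vertex sets [[0], [1, 2, 3, 4, 5, 6, 7, 8, 9, 10]], sizes [1, 10].
The number of connected components (and the multiset of component sizes) is an isomorphism invariant — an isomorphism maps each component of G1 bijectively onto a component of G2. Since G1 has 1 component(s) and G2 has 2, they cannot be isomorphic.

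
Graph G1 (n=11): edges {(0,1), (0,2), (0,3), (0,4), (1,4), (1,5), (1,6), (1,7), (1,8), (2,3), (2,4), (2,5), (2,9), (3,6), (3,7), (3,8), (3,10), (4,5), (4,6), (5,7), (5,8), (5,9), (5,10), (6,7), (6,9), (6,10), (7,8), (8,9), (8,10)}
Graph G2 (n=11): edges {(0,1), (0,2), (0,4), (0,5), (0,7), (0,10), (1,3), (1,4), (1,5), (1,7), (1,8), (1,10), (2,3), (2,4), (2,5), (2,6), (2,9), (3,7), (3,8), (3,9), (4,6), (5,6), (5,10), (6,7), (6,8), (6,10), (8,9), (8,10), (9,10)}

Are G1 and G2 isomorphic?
Yes, isomorphic

The graphs are isomorphic.
One valid mapping φ: V(G1) → V(G2): 0→9, 1→10, 2→3, 3→2, 4→8, 5→1, 6→6, 7→5, 8→0, 9→7, 10→4

Verify φ preserves adjacency — for each edge of G1, its image is an edge of G2:
  (0,1) → (φ(0),φ(1)) = (9,10) ∈ E(G2) ✓
  (0,2) → (φ(0),φ(2)) = (3,9) ∈ E(G2) ✓
  (0,3) → (φ(0),φ(3)) = (2,9) ∈ E(G2) ✓
  (0,4) → (φ(0),φ(4)) = (8,9) ∈ E(G2) ✓
  (1,4) → (φ(1),φ(4)) = (8,10) ∈ E(G2) ✓
  (1,5) → (φ(1),φ(5)) = (1,10) ∈ E(G2) ✓
  (1,6) → (φ(1),φ(6)) = (6,10) ∈ E(G2) ✓
  (1,7) → (φ(1),φ(7)) = (5,10) ∈ E(G2) ✓
  (1,8) → (φ(1),φ(8)) = (0,10) ∈ E(G2) ✓
  (2,3) → (φ(2),φ(3)) = (2,3) ∈ E(G2) ✓
  (2,4) → (φ(2),φ(4)) = (3,8) ∈ E(G2) ✓
  (2,5) → (φ(2),φ(5)) = (1,3) ∈ E(G2) ✓
  (2,9) → (φ(2),φ(9)) = (3,7) ∈ E(G2) ✓
  (3,6) → (φ(3),φ(6)) = (2,6) ∈ E(G2) ✓
  (3,7) → (φ(3),φ(7)) = (2,5) ∈ E(G2) ✓
  (3,8) → (φ(3),φ(8)) = (0,2) ∈ E(G2) ✓
  (3,10) → (φ(3),φ(10)) = (2,4) ∈ E(G2) ✓
  (4,5) → (φ(4),φ(5)) = (1,8) ∈ E(G2) ✓
  (4,6) → (φ(4),φ(6)) = (6,8) ∈ E(G2) ✓
  (5,7) → (φ(5),φ(7)) = (1,5) ∈ E(G2) ✓
  (5,8) → (φ(5),φ(8)) = (0,1) ∈ E(G2) ✓
  (5,9) → (φ(5),φ(9)) = (1,7) ∈ E(G2) ✓
  (5,10) → (φ(5),φ(10)) = (1,4) ∈ E(G2) ✓
  (6,7) → (φ(6),φ(7)) = (5,6) ∈ E(G2) ✓
  (6,9) → (φ(6),φ(9)) = (6,7) ∈ E(G2) ✓
  (6,10) → (φ(6),φ(10)) = (4,6) ∈ E(G2) ✓
  (7,8) → (φ(7),φ(8)) = (0,5) ∈ E(G2) ✓
  (8,9) → (φ(8),φ(9)) = (0,7) ∈ E(G2) ✓
  (8,10) → (φ(8),φ(10)) = (0,4) ∈ E(G2) ✓
All 29 edges of G1 map to edges of G2, and |E(G1)| = |E(G2)| = 29, so φ is a bijection on edges as well as vertices. Hence G1 ≅ G2.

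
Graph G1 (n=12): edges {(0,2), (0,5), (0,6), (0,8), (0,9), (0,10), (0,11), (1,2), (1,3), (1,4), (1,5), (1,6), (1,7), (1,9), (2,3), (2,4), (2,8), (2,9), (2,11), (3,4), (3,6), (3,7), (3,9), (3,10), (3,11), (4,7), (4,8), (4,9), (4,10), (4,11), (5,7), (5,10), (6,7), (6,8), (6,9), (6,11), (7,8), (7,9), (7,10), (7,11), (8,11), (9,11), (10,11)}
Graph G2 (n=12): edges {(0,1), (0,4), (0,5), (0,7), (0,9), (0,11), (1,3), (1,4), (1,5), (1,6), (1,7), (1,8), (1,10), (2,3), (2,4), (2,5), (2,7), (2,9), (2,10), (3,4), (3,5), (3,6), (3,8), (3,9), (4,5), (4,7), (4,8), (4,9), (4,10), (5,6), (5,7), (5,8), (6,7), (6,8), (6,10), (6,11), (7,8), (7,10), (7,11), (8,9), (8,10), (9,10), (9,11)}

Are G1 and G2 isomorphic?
Yes, isomorphic

The graphs are isomorphic.
One valid mapping φ: V(G1) → V(G2): 0→9, 1→6, 2→3, 3→1, 4→5, 5→11, 6→10, 7→7, 8→2, 9→8, 10→0, 11→4

Verify φ preserves adjacency — for each edge of G1, its image is an edge of G2:
  (0,2) → (φ(0),φ(2)) = (3,9) ∈ E(G2) ✓
  (0,5) → (φ(0),φ(5)) = (9,11) ∈ E(G2) ✓
  (0,6) → (φ(0),φ(6)) = (9,10) ∈ E(G2) ✓
  (0,8) → (φ(0),φ(8)) = (2,9) ∈ E(G2) ✓
  (0,9) → (φ(0),φ(9)) = (8,9) ∈ E(G2) ✓
  (0,10) → (φ(0),φ(10)) = (0,9) ∈ E(G2) ✓
  (0,11) → (φ(0),φ(11)) = (4,9) ∈ E(G2) ✓
  (1,2) → (φ(1),φ(2)) = (3,6) ∈ E(G2) ✓
  (1,3) → (φ(1),φ(3)) = (1,6) ∈ E(G2) ✓
  (1,4) → (φ(1),φ(4)) = (5,6) ∈ E(G2) ✓
  (1,5) → (φ(1),φ(5)) = (6,11) ∈ E(G2) ✓
  (1,6) → (φ(1),φ(6)) = (6,10) ∈ E(G2) ✓
  (1,7) → (φ(1),φ(7)) = (6,7) ∈ E(G2) ✓
  (1,9) → (φ(1),φ(9)) = (6,8) ∈ E(G2) ✓
  (2,3) → (φ(2),φ(3)) = (1,3) ∈ E(G2) ✓
  (2,4) → (φ(2),φ(4)) = (3,5) ∈ E(G2) ✓
  (2,8) → (φ(2),φ(8)) = (2,3) ∈ E(G2) ✓
  (2,9) → (φ(2),φ(9)) = (3,8) ∈ E(G2) ✓
  (2,11) → (φ(2),φ(11)) = (3,4) ∈ E(G2) ✓
  (3,4) → (φ(3),φ(4)) = (1,5) ∈ E(G2) ✓
  (3,6) → (φ(3),φ(6)) = (1,10) ∈ E(G2) ✓
  (3,7) → (φ(3),φ(7)) = (1,7) ∈ E(G2) ✓
  (3,9) → (φ(3),φ(9)) = (1,8) ∈ E(G2) ✓
  (3,10) → (φ(3),φ(10)) = (0,1) ∈ E(G2) ✓
  (3,11) → (φ(3),φ(11)) = (1,4) ∈ E(G2) ✓
  (4,7) → (φ(4),φ(7)) = (5,7) ∈ E(G2) ✓
  (4,8) → (φ(4),φ(8)) = (2,5) ∈ E(G2) ✓
  (4,9) → (φ(4),φ(9)) = (5,8) ∈ E(G2) ✓
  (4,10) → (φ(4),φ(10)) = (0,5) ∈ E(G2) ✓
  (4,11) → (φ(4),φ(11)) = (4,5) ∈ E(G2) ✓
  (5,7) → (φ(5),φ(7)) = (7,11) ∈ E(G2) ✓
  (5,10) → (φ(5),φ(10)) = (0,11) ∈ E(G2) ✓
  (6,7) → (φ(6),φ(7)) = (7,10) ∈ E(G2) ✓
  (6,8) → (φ(6),φ(8)) = (2,10) ∈ E(G2) ✓
  (6,9) → (φ(6),φ(9)) = (8,10) ∈ E(G2) ✓
  (6,11) → (φ(6),φ(11)) = (4,10) ∈ E(G2) ✓
  (7,8) → (φ(7),φ(8)) = (2,7) ∈ E(G2) ✓
  (7,9) → (φ(7),φ(9)) = (7,8) ∈ E(G2) ✓
  (7,10) → (φ(7),φ(10)) = (0,7) ∈ E(G2) ✓
  (7,11) → (φ(7),φ(11)) = (4,7) ∈ E(G2) ✓
  (8,11) → (φ(8),φ(11)) = (2,4) ∈ E(G2) ✓
  (9,11) → (φ(9),φ(11)) = (4,8) ∈ E(G2) ✓
  (10,11) → (φ(10),φ(11)) = (0,4) ∈ E(G2) ✓
All 43 edges of G1 map to edges of G2, and |E(G1)| = |E(G2)| = 43, so φ is a bijection on edges as well as vertices. Hence G1 ≅ G2.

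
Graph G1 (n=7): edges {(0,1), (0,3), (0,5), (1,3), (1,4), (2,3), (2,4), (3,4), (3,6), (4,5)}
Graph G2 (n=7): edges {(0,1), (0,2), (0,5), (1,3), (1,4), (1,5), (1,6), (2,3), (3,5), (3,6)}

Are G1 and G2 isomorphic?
Yes, isomorphic

The graphs are isomorphic.
One valid mapping φ: V(G1) → V(G2): 0→0, 1→5, 2→6, 3→1, 4→3, 5→2, 6→4

Verify φ preserves adjacency — for each edge of G1, its image is an edge of G2:
  (0,1) → (φ(0),φ(1)) = (0,5) ∈ E(G2) ✓
  (0,3) → (φ(0),φ(3)) = (0,1) ∈ E(G2) ✓
  (0,5) → (φ(0),φ(5)) = (0,2) ∈ E(G2) ✓
  (1,3) → (φ(1),φ(3)) = (1,5) ∈ E(G2) ✓
  (1,4) → (φ(1),φ(4)) = (3,5) ∈ E(G2) ✓
  (2,3) → (φ(2),φ(3)) = (1,6) ∈ E(G2) ✓
  (2,4) → (φ(2),φ(4)) = (3,6) ∈ E(G2) ✓
  (3,4) → (φ(3),φ(4)) = (1,3) ∈ E(G2) ✓
  (3,6) → (φ(3),φ(6)) = (1,4) ∈ E(G2) ✓
  (4,5) → (φ(4),φ(5)) = (2,3) ∈ E(G2) ✓
All 10 edges of G1 map to edges of G2, and |E(G1)| = |E(G2)| = 10, so φ is a bijection on edges as well as vertices. Hence G1 ≅ G2.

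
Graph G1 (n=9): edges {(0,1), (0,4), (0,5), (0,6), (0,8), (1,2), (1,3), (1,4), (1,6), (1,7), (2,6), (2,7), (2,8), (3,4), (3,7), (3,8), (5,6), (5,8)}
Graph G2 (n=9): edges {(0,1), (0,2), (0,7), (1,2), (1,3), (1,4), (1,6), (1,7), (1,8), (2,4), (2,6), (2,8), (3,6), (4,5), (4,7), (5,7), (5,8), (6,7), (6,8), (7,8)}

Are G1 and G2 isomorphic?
No, not isomorphic

The graphs are NOT isomorphic.

Degrees in G1: deg(0)=5, deg(1)=6, deg(2)=4, deg(3)=4, deg(4)=3, deg(5)=3, deg(6)=4, deg(7)=3, deg(8)=4.
Sorted degree sequence of G1: [6, 5, 4, 4, 4, 4, 3, 3, 3].
Degrees in G2: deg(0)=3, deg(1)=7, deg(2)=5, deg(3)=2, deg(4)=4, deg(5)=3, deg(6)=5, deg(7)=6, deg(8)=5.
Sorted degree sequence of G2: [7, 6, 5, 5, 5, 4, 3, 3, 2].
The (sorted) degree sequence is an isomorphism invariant, so since G1 and G2 have different degree sequences they cannot be isomorphic.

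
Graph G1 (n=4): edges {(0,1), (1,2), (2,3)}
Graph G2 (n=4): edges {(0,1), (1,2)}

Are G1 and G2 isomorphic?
No, not isomorphic

The graphs are NOT isomorphic.

Degrees in G1: deg(0)=1, deg(1)=2, deg(2)=2, deg(3)=1.
Sorted degree sequence of G1: [2, 2, 1, 1].
Degrees in G2: deg(0)=1, deg(1)=2, deg(2)=1, deg(3)=0.
Sorted degree sequence of G2: [2, 1, 1, 0].
The (sorted) degree sequence is an isomorphism invariant, so since G1 and G2 have different degree sequences they cannot be isomorphic.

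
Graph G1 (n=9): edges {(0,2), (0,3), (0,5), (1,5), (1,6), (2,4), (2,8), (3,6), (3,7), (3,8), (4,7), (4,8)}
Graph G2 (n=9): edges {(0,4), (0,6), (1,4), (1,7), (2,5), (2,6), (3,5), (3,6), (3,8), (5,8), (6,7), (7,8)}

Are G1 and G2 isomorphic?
Yes, isomorphic

The graphs are isomorphic.
One valid mapping φ: V(G1) → V(G2): 0→7, 1→4, 2→8, 3→6, 4→5, 5→1, 6→0, 7→2, 8→3

Verify φ preserves adjacency — for each edge of G1, its image is an edge of G2:
  (0,2) → (φ(0),φ(2)) = (7,8) ∈ E(G2) ✓
  (0,3) → (φ(0),φ(3)) = (6,7) ∈ E(G2) ✓
  (0,5) → (φ(0),φ(5)) = (1,7) ∈ E(G2) ✓
  (1,5) → (φ(1),φ(5)) = (1,4) ∈ E(G2) ✓
  (1,6) → (φ(1),φ(6)) = (0,4) ∈ E(G2) ✓
  (2,4) → (φ(2),φ(4)) = (5,8) ∈ E(G2) ✓
  (2,8) → (φ(2),φ(8)) = (3,8) ∈ E(G2) ✓
  (3,6) → (φ(3),φ(6)) = (0,6) ∈ E(G2) ✓
  (3,7) → (φ(3),φ(7)) = (2,6) ∈ E(G2) ✓
  (3,8) → (φ(3),φ(8)) = (3,6) ∈ E(G2) ✓
  (4,7) → (φ(4),φ(7)) = (2,5) ∈ E(G2) ✓
  (4,8) → (φ(4),φ(8)) = (3,5) ∈ E(G2) ✓
All 12 edges of G1 map to edges of G2, and |E(G1)| = |E(G2)| = 12, so φ is a bijection on edges as well as vertices. Hence G1 ≅ G2.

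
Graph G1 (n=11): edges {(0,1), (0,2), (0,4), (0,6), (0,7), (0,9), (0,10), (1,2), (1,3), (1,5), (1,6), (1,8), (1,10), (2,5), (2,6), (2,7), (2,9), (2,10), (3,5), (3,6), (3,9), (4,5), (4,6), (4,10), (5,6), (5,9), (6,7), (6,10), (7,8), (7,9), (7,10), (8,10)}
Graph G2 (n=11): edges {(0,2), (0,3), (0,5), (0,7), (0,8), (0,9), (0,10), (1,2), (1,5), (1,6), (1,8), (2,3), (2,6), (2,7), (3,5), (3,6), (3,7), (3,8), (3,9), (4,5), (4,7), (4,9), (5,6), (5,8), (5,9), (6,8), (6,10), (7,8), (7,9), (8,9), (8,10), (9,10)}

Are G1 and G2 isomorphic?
Yes, isomorphic

The graphs are isomorphic.
One valid mapping φ: V(G1) → V(G2): 0→0, 1→5, 2→3, 3→1, 4→10, 5→6, 6→8, 7→7, 8→4, 9→2, 10→9

Verify φ preserves adjacency — for each edge of G1, its image is an edge of G2:
  (0,1) → (φ(0),φ(1)) = (0,5) ∈ E(G2) ✓
  (0,2) → (φ(0),φ(2)) = (0,3) ∈ E(G2) ✓
  (0,4) → (φ(0),φ(4)) = (0,10) ∈ E(G2) ✓
  (0,6) → (φ(0),φ(6)) = (0,8) ∈ E(G2) ✓
  (0,7) → (φ(0),φ(7)) = (0,7) ∈ E(G2) ✓
  (0,9) → (φ(0),φ(9)) = (0,2) ∈ E(G2) ✓
  (0,10) → (φ(0),φ(10)) = (0,9) ∈ E(G2) ✓
  (1,2) → (φ(1),φ(2)) = (3,5) ∈ E(G2) ✓
  (1,3) → (φ(1),φ(3)) = (1,5) ∈ E(G2) ✓
  (1,5) → (φ(1),φ(5)) = (5,6) ∈ E(G2) ✓
  (1,6) → (φ(1),φ(6)) = (5,8) ∈ E(G2) ✓
  (1,8) → (φ(1),φ(8)) = (4,5) ∈ E(G2) ✓
  (1,10) → (φ(1),φ(10)) = (5,9) ∈ E(G2) ✓
  (2,5) → (φ(2),φ(5)) = (3,6) ∈ E(G2) ✓
  (2,6) → (φ(2),φ(6)) = (3,8) ∈ E(G2) ✓
  (2,7) → (φ(2),φ(7)) = (3,7) ∈ E(G2) ✓
  (2,9) → (φ(2),φ(9)) = (2,3) ∈ E(G2) ✓
  (2,10) → (φ(2),φ(10)) = (3,9) ∈ E(G2) ✓
  (3,5) → (φ(3),φ(5)) = (1,6) ∈ E(G2) ✓
  (3,6) → (φ(3),φ(6)) = (1,8) ∈ E(G2) ✓
  (3,9) → (φ(3),φ(9)) = (1,2) ∈ E(G2) ✓
  (4,5) → (φ(4),φ(5)) = (6,10) ∈ E(G2) ✓
  (4,6) → (φ(4),φ(6)) = (8,10) ∈ E(G2) ✓
  (4,10) → (φ(4),φ(10)) = (9,10) ∈ E(G2) ✓
  (5,6) → (φ(5),φ(6)) = (6,8) ∈ E(G2) ✓
  (5,9) → (φ(5),φ(9)) = (2,6) ∈ E(G2) ✓
  (6,7) → (φ(6),φ(7)) = (7,8) ∈ E(G2) ✓
  (6,10) → (φ(6),φ(10)) = (8,9) ∈ E(G2) ✓
  (7,8) → (φ(7),φ(8)) = (4,7) ∈ E(G2) ✓
  (7,9) → (φ(7),φ(9)) = (2,7) ∈ E(G2) ✓
  (7,10) → (φ(7),φ(10)) = (7,9) ∈ E(G2) ✓
  (8,10) → (φ(8),φ(10)) = (4,9) ∈ E(G2) ✓
All 32 edges of G1 map to edges of G2, and |E(G1)| = |E(G2)| = 32, so φ is a bijection on edges as well as vertices. Hence G1 ≅ G2.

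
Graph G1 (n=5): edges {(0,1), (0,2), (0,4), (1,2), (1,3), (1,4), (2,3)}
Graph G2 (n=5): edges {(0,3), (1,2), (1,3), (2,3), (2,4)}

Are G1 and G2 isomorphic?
No, not isomorphic

The graphs are NOT isomorphic.

Counting triangles (3-cliques): G1 has 3, G2 has 1.
Triangle count is an isomorphism invariant, so differing triangle counts rule out isomorphism.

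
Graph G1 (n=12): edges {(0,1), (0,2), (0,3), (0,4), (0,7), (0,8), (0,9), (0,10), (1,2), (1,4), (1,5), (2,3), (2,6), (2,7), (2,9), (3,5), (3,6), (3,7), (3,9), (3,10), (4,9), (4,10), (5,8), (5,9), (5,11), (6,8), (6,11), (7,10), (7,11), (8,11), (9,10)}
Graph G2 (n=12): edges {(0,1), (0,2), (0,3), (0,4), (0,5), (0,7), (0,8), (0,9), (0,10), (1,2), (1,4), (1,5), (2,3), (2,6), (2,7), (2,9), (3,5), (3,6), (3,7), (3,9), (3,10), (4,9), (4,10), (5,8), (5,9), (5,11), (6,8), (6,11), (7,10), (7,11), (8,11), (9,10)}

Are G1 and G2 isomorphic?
No, not isomorphic

The graphs are NOT isomorphic.

Counting edges: G1 has 31 edge(s); G2 has 32 edge(s).
Edge count is an isomorphism invariant (a bijection on vertices induces a bijection on edges), so differing edge counts rule out isomorphism.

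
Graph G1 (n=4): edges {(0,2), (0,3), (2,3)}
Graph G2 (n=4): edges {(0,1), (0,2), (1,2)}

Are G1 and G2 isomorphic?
Yes, isomorphic

The graphs are isomorphic.
One valid mapping φ: V(G1) → V(G2): 0→0, 1→3, 2→2, 3→1

Verify φ preserves adjacency — for each edge of G1, its image is an edge of G2:
  (0,2) → (φ(0),φ(2)) = (0,2) ∈ E(G2) ✓
  (0,3) → (φ(0),φ(3)) = (0,1) ∈ E(G2) ✓
  (2,3) → (φ(2),φ(3)) = (1,2) ∈ E(G2) ✓
All 3 edges of G1 map to edges of G2, and |E(G1)| = |E(G2)| = 3, so φ is a bijection on edges as well as vertices. Hence G1 ≅ G2.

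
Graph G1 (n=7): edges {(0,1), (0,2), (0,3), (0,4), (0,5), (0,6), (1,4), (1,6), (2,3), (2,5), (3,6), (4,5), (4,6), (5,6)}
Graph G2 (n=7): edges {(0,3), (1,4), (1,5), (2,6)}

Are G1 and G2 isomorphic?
No, not isomorphic

The graphs are NOT isomorphic.

Counting triangles (3-cliques): G1 has 10, G2 has 0.
Triangle count is an isomorphism invariant, so differing triangle counts rule out isomorphism.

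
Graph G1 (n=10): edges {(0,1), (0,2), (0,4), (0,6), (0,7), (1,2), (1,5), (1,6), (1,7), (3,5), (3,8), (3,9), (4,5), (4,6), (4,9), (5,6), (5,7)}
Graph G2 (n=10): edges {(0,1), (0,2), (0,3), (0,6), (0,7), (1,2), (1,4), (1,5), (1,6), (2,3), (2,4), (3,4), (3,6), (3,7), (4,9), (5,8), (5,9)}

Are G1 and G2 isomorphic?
Yes, isomorphic

The graphs are isomorphic.
One valid mapping φ: V(G1) → V(G2): 0→3, 1→0, 2→7, 3→5, 4→4, 5→1, 6→2, 7→6, 8→8, 9→9

Verify φ preserves adjacency — for each edge of G1, its image is an edge of G2:
  (0,1) → (φ(0),φ(1)) = (0,3) ∈ E(G2) ✓
  (0,2) → (φ(0),φ(2)) = (3,7) ∈ E(G2) ✓
  (0,4) → (φ(0),φ(4)) = (3,4) ∈ E(G2) ✓
  (0,6) → (φ(0),φ(6)) = (2,3) ∈ E(G2) ✓
  (0,7) → (φ(0),φ(7)) = (3,6) ∈ E(G2) ✓
  (1,2) → (φ(1),φ(2)) = (0,7) ∈ E(G2) ✓
  (1,5) → (φ(1),φ(5)) = (0,1) ∈ E(G2) ✓
  (1,6) → (φ(1),φ(6)) = (0,2) ∈ E(G2) ✓
  (1,7) → (φ(1),φ(7)) = (0,6) ∈ E(G2) ✓
  (3,5) → (φ(3),φ(5)) = (1,5) ∈ E(G2) ✓
  (3,8) → (φ(3),φ(8)) = (5,8) ∈ E(G2) ✓
  (3,9) → (φ(3),φ(9)) = (5,9) ∈ E(G2) ✓
  (4,5) → (φ(4),φ(5)) = (1,4) ∈ E(G2) ✓
  (4,6) → (φ(4),φ(6)) = (2,4) ∈ E(G2) ✓
  (4,9) → (φ(4),φ(9)) = (4,9) ∈ E(G2) ✓
  (5,6) → (φ(5),φ(6)) = (1,2) ∈ E(G2) ✓
  (5,7) → (φ(5),φ(7)) = (1,6) ∈ E(G2) ✓
All 17 edges of G1 map to edges of G2, and |E(G1)| = |E(G2)| = 17, so φ is a bijection on edges as well as vertices. Hence G1 ≅ G2.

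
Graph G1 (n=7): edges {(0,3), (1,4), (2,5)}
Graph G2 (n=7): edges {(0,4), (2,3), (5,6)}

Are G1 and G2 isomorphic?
Yes, isomorphic

The graphs are isomorphic.
One valid mapping φ: V(G1) → V(G2): 0→4, 1→3, 2→6, 3→0, 4→2, 5→5, 6→1

Verify φ preserves adjacency — for each edge of G1, its image is an edge of G2:
  (0,3) → (φ(0),φ(3)) = (0,4) ∈ E(G2) ✓
  (1,4) → (φ(1),φ(4)) = (2,3) ∈ E(G2) ✓
  (2,5) → (φ(2),φ(5)) = (5,6) ∈ E(G2) ✓
All 3 edges of G1 map to edges of G2, and |E(G1)| = |E(G2)| = 3, so φ is a bijection on edges as well as vertices. Hence G1 ≅ G2.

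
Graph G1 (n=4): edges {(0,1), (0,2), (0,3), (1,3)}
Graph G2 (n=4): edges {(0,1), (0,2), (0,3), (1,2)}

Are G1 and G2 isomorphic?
Yes, isomorphic

The graphs are isomorphic.
One valid mapping φ: V(G1) → V(G2): 0→0, 1→2, 2→3, 3→1

Verify φ preserves adjacency — for each edge of G1, its image is an edge of G2:
  (0,1) → (φ(0),φ(1)) = (0,2) ∈ E(G2) ✓
  (0,2) → (φ(0),φ(2)) = (0,3) ∈ E(G2) ✓
  (0,3) → (φ(0),φ(3)) = (0,1) ∈ E(G2) ✓
  (1,3) → (φ(1),φ(3)) = (1,2) ∈ E(G2) ✓
All 4 edges of G1 map to edges of G2, and |E(G1)| = |E(G2)| = 4, so φ is a bijection on edges as well as vertices. Hence G1 ≅ G2.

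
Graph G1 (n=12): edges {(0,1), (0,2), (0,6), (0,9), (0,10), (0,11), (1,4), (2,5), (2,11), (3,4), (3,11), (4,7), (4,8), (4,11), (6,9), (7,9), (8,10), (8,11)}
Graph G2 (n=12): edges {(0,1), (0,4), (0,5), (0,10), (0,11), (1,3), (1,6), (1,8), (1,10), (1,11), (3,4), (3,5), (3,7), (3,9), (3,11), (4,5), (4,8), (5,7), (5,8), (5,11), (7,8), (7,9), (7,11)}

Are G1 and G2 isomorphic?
No, not isomorphic

The graphs are NOT isomorphic.

Counting triangles (3-cliques): G1 has 4, G2 has 13.
Triangle count is an isomorphism invariant, so differing triangle counts rule out isomorphism.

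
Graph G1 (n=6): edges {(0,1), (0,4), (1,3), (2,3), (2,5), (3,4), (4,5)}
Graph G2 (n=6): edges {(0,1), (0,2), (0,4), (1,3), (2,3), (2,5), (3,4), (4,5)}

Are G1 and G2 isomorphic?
No, not isomorphic

The graphs are NOT isomorphic.

Counting edges: G1 has 7 edge(s); G2 has 8 edge(s).
Edge count is an isomorphism invariant (a bijection on vertices induces a bijection on edges), so differing edge counts rule out isomorphism.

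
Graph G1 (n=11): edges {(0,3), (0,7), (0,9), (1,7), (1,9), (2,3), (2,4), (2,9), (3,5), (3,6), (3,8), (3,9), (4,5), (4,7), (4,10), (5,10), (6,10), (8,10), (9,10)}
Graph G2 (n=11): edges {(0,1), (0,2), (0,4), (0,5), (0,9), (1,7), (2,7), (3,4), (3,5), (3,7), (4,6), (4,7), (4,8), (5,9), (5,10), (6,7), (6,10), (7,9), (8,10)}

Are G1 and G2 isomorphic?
Yes, isomorphic

The graphs are isomorphic.
One valid mapping φ: V(G1) → V(G2): 0→6, 1→8, 2→3, 3→7, 4→5, 5→9, 6→2, 7→10, 8→1, 9→4, 10→0

Verify φ preserves adjacency — for each edge of G1, its image is an edge of G2:
  (0,3) → (φ(0),φ(3)) = (6,7) ∈ E(G2) ✓
  (0,7) → (φ(0),φ(7)) = (6,10) ∈ E(G2) ✓
  (0,9) → (φ(0),φ(9)) = (4,6) ∈ E(G2) ✓
  (1,7) → (φ(1),φ(7)) = (8,10) ∈ E(G2) ✓
  (1,9) → (φ(1),φ(9)) = (4,8) ∈ E(G2) ✓
  (2,3) → (φ(2),φ(3)) = (3,7) ∈ E(G2) ✓
  (2,4) → (φ(2),φ(4)) = (3,5) ∈ E(G2) ✓
  (2,9) → (φ(2),φ(9)) = (3,4) ∈ E(G2) ✓
  (3,5) → (φ(3),φ(5)) = (7,9) ∈ E(G2) ✓
  (3,6) → (φ(3),φ(6)) = (2,7) ∈ E(G2) ✓
  (3,8) → (φ(3),φ(8)) = (1,7) ∈ E(G2) ✓
  (3,9) → (φ(3),φ(9)) = (4,7) ∈ E(G2) ✓
  (4,5) → (φ(4),φ(5)) = (5,9) ∈ E(G2) ✓
  (4,7) → (φ(4),φ(7)) = (5,10) ∈ E(G2) ✓
  (4,10) → (φ(4),φ(10)) = (0,5) ∈ E(G2) ✓
  (5,10) → (φ(5),φ(10)) = (0,9) ∈ E(G2) ✓
  (6,10) → (φ(6),φ(10)) = (0,2) ∈ E(G2) ✓
  (8,10) → (φ(8),φ(10)) = (0,1) ∈ E(G2) ✓
  (9,10) → (φ(9),φ(10)) = (0,4) ∈ E(G2) ✓
All 19 edges of G1 map to edges of G2, and |E(G1)| = |E(G2)| = 19, so φ is a bijection on edges as well as vertices. Hence G1 ≅ G2.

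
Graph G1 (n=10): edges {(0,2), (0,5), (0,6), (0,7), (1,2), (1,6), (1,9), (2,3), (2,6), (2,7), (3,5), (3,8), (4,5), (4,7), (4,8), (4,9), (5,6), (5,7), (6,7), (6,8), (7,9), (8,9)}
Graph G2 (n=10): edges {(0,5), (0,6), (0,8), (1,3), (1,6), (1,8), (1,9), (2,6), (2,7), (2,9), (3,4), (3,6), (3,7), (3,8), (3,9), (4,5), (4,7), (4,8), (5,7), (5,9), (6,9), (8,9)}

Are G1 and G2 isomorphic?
Yes, isomorphic

The graphs are isomorphic.
One valid mapping φ: V(G1) → V(G2): 0→1, 1→2, 2→6, 3→0, 4→4, 5→8, 6→9, 7→3, 8→5, 9→7

Verify φ preserves adjacency — for each edge of G1, its image is an edge of G2:
  (0,2) → (φ(0),φ(2)) = (1,6) ∈ E(G2) ✓
  (0,5) → (φ(0),φ(5)) = (1,8) ∈ E(G2) ✓
  (0,6) → (φ(0),φ(6)) = (1,9) ∈ E(G2) ✓
  (0,7) → (φ(0),φ(7)) = (1,3) ∈ E(G2) ✓
  (1,2) → (φ(1),φ(2)) = (2,6) ∈ E(G2) ✓
  (1,6) → (φ(1),φ(6)) = (2,9) ∈ E(G2) ✓
  (1,9) → (φ(1),φ(9)) = (2,7) ∈ E(G2) ✓
  (2,3) → (φ(2),φ(3)) = (0,6) ∈ E(G2) ✓
  (2,6) → (φ(2),φ(6)) = (6,9) ∈ E(G2) ✓
  (2,7) → (φ(2),φ(7)) = (3,6) ∈ E(G2) ✓
  (3,5) → (φ(3),φ(5)) = (0,8) ∈ E(G2) ✓
  (3,8) → (φ(3),φ(8)) = (0,5) ∈ E(G2) ✓
  (4,5) → (φ(4),φ(5)) = (4,8) ∈ E(G2) ✓
  (4,7) → (φ(4),φ(7)) = (3,4) ∈ E(G2) ✓
  (4,8) → (φ(4),φ(8)) = (4,5) ∈ E(G2) ✓
  (4,9) → (φ(4),φ(9)) = (4,7) ∈ E(G2) ✓
  (5,6) → (φ(5),φ(6)) = (8,9) ∈ E(G2) ✓
  (5,7) → (φ(5),φ(7)) = (3,8) ∈ E(G2) ✓
  (6,7) → (φ(6),φ(7)) = (3,9) ∈ E(G2) ✓
  (6,8) → (φ(6),φ(8)) = (5,9) ∈ E(G2) ✓
  (7,9) → (φ(7),φ(9)) = (3,7) ∈ E(G2) ✓
  (8,9) → (φ(8),φ(9)) = (5,7) ∈ E(G2) ✓
All 22 edges of G1 map to edges of G2, and |E(G1)| = |E(G2)| = 22, so φ is a bijection on edges as well as vertices. Hence G1 ≅ G2.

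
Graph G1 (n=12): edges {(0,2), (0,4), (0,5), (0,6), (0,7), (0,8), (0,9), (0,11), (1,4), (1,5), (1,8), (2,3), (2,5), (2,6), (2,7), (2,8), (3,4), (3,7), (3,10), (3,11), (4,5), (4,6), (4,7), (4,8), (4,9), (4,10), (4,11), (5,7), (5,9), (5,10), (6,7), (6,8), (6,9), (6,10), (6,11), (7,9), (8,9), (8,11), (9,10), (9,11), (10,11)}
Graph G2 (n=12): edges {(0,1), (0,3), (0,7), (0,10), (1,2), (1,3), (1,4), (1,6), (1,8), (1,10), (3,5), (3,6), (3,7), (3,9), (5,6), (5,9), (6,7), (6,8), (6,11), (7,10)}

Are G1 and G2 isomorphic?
No, not isomorphic

The graphs are NOT isomorphic.

Counting triangles (3-cliques): G1 has 54, G2 has 9.
Triangle count is an isomorphism invariant, so differing triangle counts rule out isomorphism.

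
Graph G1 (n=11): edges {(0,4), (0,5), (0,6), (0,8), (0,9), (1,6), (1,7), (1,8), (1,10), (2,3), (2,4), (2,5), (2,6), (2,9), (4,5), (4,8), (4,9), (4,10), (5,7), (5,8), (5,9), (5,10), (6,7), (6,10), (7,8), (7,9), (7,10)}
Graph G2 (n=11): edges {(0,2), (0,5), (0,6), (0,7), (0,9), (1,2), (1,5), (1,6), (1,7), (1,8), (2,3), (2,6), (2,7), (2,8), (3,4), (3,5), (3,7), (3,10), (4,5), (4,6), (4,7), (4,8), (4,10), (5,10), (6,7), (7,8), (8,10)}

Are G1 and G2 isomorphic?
Yes, isomorphic

The graphs are isomorphic.
One valid mapping φ: V(G1) → V(G2): 0→1, 1→10, 2→0, 3→9, 4→2, 5→7, 6→5, 7→4, 8→8, 9→6, 10→3

Verify φ preserves adjacency — for each edge of G1, its image is an edge of G2:
  (0,4) → (φ(0),φ(4)) = (1,2) ∈ E(G2) ✓
  (0,5) → (φ(0),φ(5)) = (1,7) ∈ E(G2) ✓
  (0,6) → (φ(0),φ(6)) = (1,5) ∈ E(G2) ✓
  (0,8) → (φ(0),φ(8)) = (1,8) ∈ E(G2) ✓
  (0,9) → (φ(0),φ(9)) = (1,6) ∈ E(G2) ✓
  (1,6) → (φ(1),φ(6)) = (5,10) ∈ E(G2) ✓
  (1,7) → (φ(1),φ(7)) = (4,10) ∈ E(G2) ✓
  (1,8) → (φ(1),φ(8)) = (8,10) ∈ E(G2) ✓
  (1,10) → (φ(1),φ(10)) = (3,10) ∈ E(G2) ✓
  (2,3) → (φ(2),φ(3)) = (0,9) ∈ E(G2) ✓
  (2,4) → (φ(2),φ(4)) = (0,2) ∈ E(G2) ✓
  (2,5) → (φ(2),φ(5)) = (0,7) ∈ E(G2) ✓
  (2,6) → (φ(2),φ(6)) = (0,5) ∈ E(G2) ✓
  (2,9) → (φ(2),φ(9)) = (0,6) ∈ E(G2) ✓
  (4,5) → (φ(4),φ(5)) = (2,7) ∈ E(G2) ✓
  (4,8) → (φ(4),φ(8)) = (2,8) ∈ E(G2) ✓
  (4,9) → (φ(4),φ(9)) = (2,6) ∈ E(G2) ✓
  (4,10) → (φ(4),φ(10)) = (2,3) ∈ E(G2) ✓
  (5,7) → (φ(5),φ(7)) = (4,7) ∈ E(G2) ✓
  (5,8) → (φ(5),φ(8)) = (7,8) ∈ E(G2) ✓
  (5,9) → (φ(5),φ(9)) = (6,7) ∈ E(G2) ✓
  (5,10) → (φ(5),φ(10)) = (3,7) ∈ E(G2) ✓
  (6,7) → (φ(6),φ(7)) = (4,5) ∈ E(G2) ✓
  (6,10) → (φ(6),φ(10)) = (3,5) ∈ E(G2) ✓
  (7,8) → (φ(7),φ(8)) = (4,8) ∈ E(G2) ✓
  (7,9) → (φ(7),φ(9)) = (4,6) ∈ E(G2) ✓
  (7,10) → (φ(7),φ(10)) = (3,4) ∈ E(G2) ✓
All 27 edges of G1 map to edges of G2, and |E(G1)| = |E(G2)| = 27, so φ is a bijection on edges as well as vertices. Hence G1 ≅ G2.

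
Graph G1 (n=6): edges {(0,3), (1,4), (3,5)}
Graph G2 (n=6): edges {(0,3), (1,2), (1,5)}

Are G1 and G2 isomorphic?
Yes, isomorphic

The graphs are isomorphic.
One valid mapping φ: V(G1) → V(G2): 0→5, 1→3, 2→4, 3→1, 4→0, 5→2

Verify φ preserves adjacency — for each edge of G1, its image is an edge of G2:
  (0,3) → (φ(0),φ(3)) = (1,5) ∈ E(G2) ✓
  (1,4) → (φ(1),φ(4)) = (0,3) ∈ E(G2) ✓
  (3,5) → (φ(3),φ(5)) = (1,2) ∈ E(G2) ✓
All 3 edges of G1 map to edges of G2, and |E(G1)| = |E(G2)| = 3, so φ is a bijection on edges as well as vertices. Hence G1 ≅ G2.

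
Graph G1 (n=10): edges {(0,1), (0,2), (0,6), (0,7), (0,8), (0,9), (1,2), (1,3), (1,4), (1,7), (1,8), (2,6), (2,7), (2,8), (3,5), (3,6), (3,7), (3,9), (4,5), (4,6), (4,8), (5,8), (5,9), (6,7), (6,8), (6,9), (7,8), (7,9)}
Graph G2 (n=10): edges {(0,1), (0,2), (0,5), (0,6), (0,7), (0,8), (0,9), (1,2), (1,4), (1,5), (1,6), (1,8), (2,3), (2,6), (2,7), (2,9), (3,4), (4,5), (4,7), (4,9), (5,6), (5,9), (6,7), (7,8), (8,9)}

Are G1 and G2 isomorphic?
No, not isomorphic

The graphs are NOT isomorphic.

Counting triangles (3-cliques): G1 has 27, G2 has 17.
Triangle count is an isomorphism invariant, so differing triangle counts rule out isomorphism.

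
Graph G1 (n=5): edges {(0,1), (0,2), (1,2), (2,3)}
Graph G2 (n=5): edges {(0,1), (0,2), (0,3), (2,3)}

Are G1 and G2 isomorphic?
Yes, isomorphic

The graphs are isomorphic.
One valid mapping φ: V(G1) → V(G2): 0→2, 1→3, 2→0, 3→1, 4→4

Verify φ preserves adjacency — for each edge of G1, its image is an edge of G2:
  (0,1) → (φ(0),φ(1)) = (2,3) ∈ E(G2) ✓
  (0,2) → (φ(0),φ(2)) = (0,2) ∈ E(G2) ✓
  (1,2) → (φ(1),φ(2)) = (0,3) ∈ E(G2) ✓
  (2,3) → (φ(2),φ(3)) = (0,1) ∈ E(G2) ✓
All 4 edges of G1 map to edges of G2, and |E(G1)| = |E(G2)| = 4, so φ is a bijection on edges as well as vertices. Hence G1 ≅ G2.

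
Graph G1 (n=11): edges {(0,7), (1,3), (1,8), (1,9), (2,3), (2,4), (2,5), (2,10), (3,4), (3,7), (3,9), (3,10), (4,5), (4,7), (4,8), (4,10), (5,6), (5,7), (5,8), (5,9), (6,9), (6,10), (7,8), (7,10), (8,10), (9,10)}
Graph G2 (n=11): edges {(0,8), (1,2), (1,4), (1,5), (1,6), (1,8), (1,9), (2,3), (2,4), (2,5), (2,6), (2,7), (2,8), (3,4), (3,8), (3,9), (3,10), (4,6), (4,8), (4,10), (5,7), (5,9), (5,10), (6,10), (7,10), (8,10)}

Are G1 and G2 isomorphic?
Yes, isomorphic

The graphs are isomorphic.
One valid mapping φ: V(G1) → V(G2): 0→0, 1→9, 2→6, 3→1, 4→4, 5→10, 6→7, 7→8, 8→3, 9→5, 10→2

Verify φ preserves adjacency — for each edge of G1, its image is an edge of G2:
  (0,7) → (φ(0),φ(7)) = (0,8) ∈ E(G2) ✓
  (1,3) → (φ(1),φ(3)) = (1,9) ∈ E(G2) ✓
  (1,8) → (φ(1),φ(8)) = (3,9) ∈ E(G2) ✓
  (1,9) → (φ(1),φ(9)) = (5,9) ∈ E(G2) ✓
  (2,3) → (φ(2),φ(3)) = (1,6) ∈ E(G2) ✓
  (2,4) → (φ(2),φ(4)) = (4,6) ∈ E(G2) ✓
  (2,5) → (φ(2),φ(5)) = (6,10) ∈ E(G2) ✓
  (2,10) → (φ(2),φ(10)) = (2,6) ∈ E(G2) ✓
  (3,4) → (φ(3),φ(4)) = (1,4) ∈ E(G2) ✓
  (3,7) → (φ(3),φ(7)) = (1,8) ∈ E(G2) ✓
  (3,9) → (φ(3),φ(9)) = (1,5) ∈ E(G2) ✓
  (3,10) → (φ(3),φ(10)) = (1,2) ∈ E(G2) ✓
  (4,5) → (φ(4),φ(5)) = (4,10) ∈ E(G2) ✓
  (4,7) → (φ(4),φ(7)) = (4,8) ∈ E(G2) ✓
  (4,8) → (φ(4),φ(8)) = (3,4) ∈ E(G2) ✓
  (4,10) → (φ(4),φ(10)) = (2,4) ∈ E(G2) ✓
  (5,6) → (φ(5),φ(6)) = (7,10) ∈ E(G2) ✓
  (5,7) → (φ(5),φ(7)) = (8,10) ∈ E(G2) ✓
  (5,8) → (φ(5),φ(8)) = (3,10) ∈ E(G2) ✓
  (5,9) → (φ(5),φ(9)) = (5,10) ∈ E(G2) ✓
  (6,9) → (φ(6),φ(9)) = (5,7) ∈ E(G2) ✓
  (6,10) → (φ(6),φ(10)) = (2,7) ∈ E(G2) ✓
  (7,8) → (φ(7),φ(8)) = (3,8) ∈ E(G2) ✓
  (7,10) → (φ(7),φ(10)) = (2,8) ∈ E(G2) ✓
  (8,10) → (φ(8),φ(10)) = (2,3) ∈ E(G2) ✓
  (9,10) → (φ(9),φ(10)) = (2,5) ∈ E(G2) ✓
All 26 edges of G1 map to edges of G2, and |E(G1)| = |E(G2)| = 26, so φ is a bijection on edges as well as vertices. Hence G1 ≅ G2.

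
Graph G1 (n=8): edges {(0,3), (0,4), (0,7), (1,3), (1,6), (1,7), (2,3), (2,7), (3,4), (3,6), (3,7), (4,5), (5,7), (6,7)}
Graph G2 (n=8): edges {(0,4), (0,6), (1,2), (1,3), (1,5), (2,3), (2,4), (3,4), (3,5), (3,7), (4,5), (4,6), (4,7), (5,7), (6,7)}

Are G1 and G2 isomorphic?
No, not isomorphic

The graphs are NOT isomorphic.

Counting triangles (3-cliques): G1 has 7, G2 has 9.
Triangle count is an isomorphism invariant, so differing triangle counts rule out isomorphism.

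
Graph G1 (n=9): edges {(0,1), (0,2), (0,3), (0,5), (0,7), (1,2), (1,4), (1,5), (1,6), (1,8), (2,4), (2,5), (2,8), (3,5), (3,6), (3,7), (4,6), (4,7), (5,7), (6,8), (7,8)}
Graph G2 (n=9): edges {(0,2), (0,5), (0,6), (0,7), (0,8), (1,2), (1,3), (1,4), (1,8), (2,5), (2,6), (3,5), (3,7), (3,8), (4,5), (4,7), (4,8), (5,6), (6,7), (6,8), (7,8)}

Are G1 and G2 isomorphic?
Yes, isomorphic

The graphs are isomorphic.
One valid mapping φ: V(G1) → V(G2): 0→0, 1→8, 2→7, 3→2, 4→3, 5→6, 6→1, 7→5, 8→4

Verify φ preserves adjacency — for each edge of G1, its image is an edge of G2:
  (0,1) → (φ(0),φ(1)) = (0,8) ∈ E(G2) ✓
  (0,2) → (φ(0),φ(2)) = (0,7) ∈ E(G2) ✓
  (0,3) → (φ(0),φ(3)) = (0,2) ∈ E(G2) ✓
  (0,5) → (φ(0),φ(5)) = (0,6) ∈ E(G2) ✓
  (0,7) → (φ(0),φ(7)) = (0,5) ∈ E(G2) ✓
  (1,2) → (φ(1),φ(2)) = (7,8) ∈ E(G2) ✓
  (1,4) → (φ(1),φ(4)) = (3,8) ∈ E(G2) ✓
  (1,5) → (φ(1),φ(5)) = (6,8) ∈ E(G2) ✓
  (1,6) → (φ(1),φ(6)) = (1,8) ∈ E(G2) ✓
  (1,8) → (φ(1),φ(8)) = (4,8) ∈ E(G2) ✓
  (2,4) → (φ(2),φ(4)) = (3,7) ∈ E(G2) ✓
  (2,5) → (φ(2),φ(5)) = (6,7) ∈ E(G2) ✓
  (2,8) → (φ(2),φ(8)) = (4,7) ∈ E(G2) ✓
  (3,5) → (φ(3),φ(5)) = (2,6) ∈ E(G2) ✓
  (3,6) → (φ(3),φ(6)) = (1,2) ∈ E(G2) ✓
  (3,7) → (φ(3),φ(7)) = (2,5) ∈ E(G2) ✓
  (4,6) → (φ(4),φ(6)) = (1,3) ∈ E(G2) ✓
  (4,7) → (φ(4),φ(7)) = (3,5) ∈ E(G2) ✓
  (5,7) → (φ(5),φ(7)) = (5,6) ∈ E(G2) ✓
  (6,8) → (φ(6),φ(8)) = (1,4) ∈ E(G2) ✓
  (7,8) → (φ(7),φ(8)) = (4,5) ∈ E(G2) ✓
All 21 edges of G1 map to edges of G2, and |E(G1)| = |E(G2)| = 21, so φ is a bijection on edges as well as vertices. Hence G1 ≅ G2.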